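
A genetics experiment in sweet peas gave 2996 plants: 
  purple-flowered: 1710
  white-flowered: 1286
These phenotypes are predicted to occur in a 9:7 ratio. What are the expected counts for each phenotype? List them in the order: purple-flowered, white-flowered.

The 9:7 ratio has 16 parts, so with N = 2996 the expected counts are:
  purple-flowered: 2996 × 9/16 = 1685.25
  white-flowered: 2996 × 7/16 = 1310.75

1685.25, 1310.75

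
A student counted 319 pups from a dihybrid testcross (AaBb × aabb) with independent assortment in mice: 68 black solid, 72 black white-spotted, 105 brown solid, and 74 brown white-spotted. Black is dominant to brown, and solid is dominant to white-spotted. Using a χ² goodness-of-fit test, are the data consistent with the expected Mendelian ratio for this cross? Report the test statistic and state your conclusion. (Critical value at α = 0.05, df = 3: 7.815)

A dihybrid testcross with independent assortment gives a 1:1:1:1 ratio.
Under the 1:1:1:1 hypothesis (Σ ratio = 4, N = 319):
  black solid: 319 × 1/4 = 79.75
  black white-spotted: 319 × 1/4 = 79.75
  brown solid: 319 × 1/4 = 79.75
  brown white-spotted: 319 × 1/4 = 79.75
χ² = Σ (O − E)² / E
  black solid: (68 − 79.75)² / 79.75 = 1.7312
  black white-spotted: (72 − 79.75)² / 79.75 = 0.7531
  brown solid: (105 − 79.75)² / 79.75 = 7.9945
  brown white-spotted: (74 − 79.75)² / 79.75 = 0.4146
χ² = 1.7312 + 0.7531 + 7.9945 + 0.4146 = 10.8934 ≈ 10.893
Degrees of freedom = 4 − 1 = 3; critical value at α = 0.05 is 7.815.
Since 10.893 > 7.815, we reject the null hypothesis — the data do not fit the 1:1:1:1 ratio.

10.893; not consistent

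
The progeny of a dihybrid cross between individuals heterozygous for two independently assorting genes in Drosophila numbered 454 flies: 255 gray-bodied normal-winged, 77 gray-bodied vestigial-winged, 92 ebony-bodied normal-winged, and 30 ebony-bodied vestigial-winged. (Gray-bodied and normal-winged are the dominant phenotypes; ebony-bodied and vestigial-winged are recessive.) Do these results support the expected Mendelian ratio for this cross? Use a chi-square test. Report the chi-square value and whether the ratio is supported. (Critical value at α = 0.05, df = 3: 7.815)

A dihybrid F₂ with independent assortment and complete dominance at both loci gives a 9:3:3:1 phenotypic ratio.
Total ratio parts = 16. Expected numbers out of 454:
  gray-bodied normal-winged: 454 × 9/16 = 255.375
  gray-bodied vestigial-winged: 454 × 3/16 = 85.125
  ebony-bodied normal-winged: 454 × 3/16 = 85.125
  ebony-bodied vestigial-winged: 454 × 1/16 = 28.375
χ² = Σ (O − E)² / E
  gray-bodied normal-winged: (255 − 255.375)² / 255.375 = 0.0006
  gray-bodied vestigial-winged: (77 − 85.125)² / 85.125 = 0.7755
  ebony-bodied normal-winged: (92 − 85.125)² / 85.125 = 0.5552
  ebony-bodied vestigial-winged: (30 − 28.375)² / 28.375 = 0.0931
χ² = 0.0006 + 0.7755 + 0.5552 + 0.0931 = 1.4244 ≈ 1.424
Degrees of freedom = 4 − 1 = 3; critical value at α = 0.05 is 7.815.
Since 1.424 < 7.815, we fail to reject the null hypothesis — the data are consistent with the 9:3:3:1 ratio.

1.424; consistent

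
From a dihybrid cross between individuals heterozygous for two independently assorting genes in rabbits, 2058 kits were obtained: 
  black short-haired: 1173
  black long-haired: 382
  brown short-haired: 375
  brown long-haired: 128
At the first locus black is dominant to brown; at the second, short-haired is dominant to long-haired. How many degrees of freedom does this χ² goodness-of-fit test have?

A dihybrid F₂ with independent assortment and complete dominance at both loci gives a 9:3:3:1 phenotypic ratio.
A goodness-of-fit test with 4 phenotype classes has df = 4 − 1 = 3.

3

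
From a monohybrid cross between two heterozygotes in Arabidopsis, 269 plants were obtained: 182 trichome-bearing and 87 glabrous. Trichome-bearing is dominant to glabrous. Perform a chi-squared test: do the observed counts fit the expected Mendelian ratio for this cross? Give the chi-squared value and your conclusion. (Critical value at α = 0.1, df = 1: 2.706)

7.734; not consistent

For a monohybrid cross between heterozygotes with complete dominance, the expected phenotypic ratio is 3:1.
The 3:1 ratio has 4 parts, so with N = 269 the expected counts are:
  trichome-bearing: 269 × 3/4 = 201.75
  glabrous: 269 × 1/4 = 67.25
χ² = Σ (O − E)² / E
  trichome-bearing: (182 − 201.75)² / 201.75 = 1.9334
  glabrous: (87 − 67.25)² / 67.25 = 5.8002
χ² = 1.9334 + 5.8002 = 7.7336 ≈ 7.734
Degrees of freedom = 2 − 1 = 1; critical value at α = 0.1 is 2.706.
Since 7.734 > 2.706, we reject the null hypothesis — the data do not fit the 3:1 ratio.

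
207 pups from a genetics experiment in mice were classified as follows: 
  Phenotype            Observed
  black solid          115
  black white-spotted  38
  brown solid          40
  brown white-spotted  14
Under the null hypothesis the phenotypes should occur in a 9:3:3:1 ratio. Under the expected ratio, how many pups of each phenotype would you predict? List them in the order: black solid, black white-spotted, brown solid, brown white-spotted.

Total ratio parts = 16. Expected numbers out of 207:
  black solid: 207 × 9/16 = 116.4375
  black white-spotted: 207 × 3/16 = 38.8125
  brown solid: 207 × 3/16 = 38.8125
  brown white-spotted: 207 × 1/16 = 12.9375

116.4375, 38.8125, 38.8125, 12.9375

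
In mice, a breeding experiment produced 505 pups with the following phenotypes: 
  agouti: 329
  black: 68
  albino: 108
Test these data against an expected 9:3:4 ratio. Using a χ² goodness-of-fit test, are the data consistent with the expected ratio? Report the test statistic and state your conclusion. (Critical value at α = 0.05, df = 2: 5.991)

17.269; not consistent

The 9:3:4 ratio has 16 parts, so with N = 505 the expected counts are:
  agouti: 505 × 9/16 = 284.0625
  black: 505 × 3/16 = 94.6875
  albino: 505 × 4/16 = 126.25
χ² = Σ (O − E)² / E
  agouti: (329 − 284.0625)² / 284.0625 = 7.1089
  black: (68 − 94.6875)² / 94.6875 = 7.5218
  albino: (108 − 126.25)² / 126.25 = 2.6381
χ² = 7.1089 + 7.5218 + 2.6381 = 17.2688 ≈ 17.269
Degrees of freedom = 3 − 1 = 2; critical value at α = 0.05 is 5.991.
Since 17.269 > 5.991, we reject the null hypothesis — the data do not fit the 9:3:4 ratio.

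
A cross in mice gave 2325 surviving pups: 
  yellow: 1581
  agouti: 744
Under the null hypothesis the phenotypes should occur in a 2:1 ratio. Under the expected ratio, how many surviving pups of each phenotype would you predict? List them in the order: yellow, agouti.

Expected counts for N = 2325 under a 2:1 ratio (total parts = 3):
  yellow: 2325 × 2/3 = 1550
  agouti: 2325 × 1/3 = 775

1550, 775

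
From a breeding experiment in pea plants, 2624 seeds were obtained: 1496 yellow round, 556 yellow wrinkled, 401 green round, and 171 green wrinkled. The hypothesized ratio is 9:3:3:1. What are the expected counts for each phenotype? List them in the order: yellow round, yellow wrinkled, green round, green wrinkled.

1476, 492, 492, 164

Expected counts for N = 2624 under a 9:3:3:1 ratio (total parts = 16):
  yellow round: 2624 × 9/16 = 1476
  yellow wrinkled: 2624 × 3/16 = 492
  green round: 2624 × 3/16 = 492
  green wrinkled: 2624 × 1/16 = 164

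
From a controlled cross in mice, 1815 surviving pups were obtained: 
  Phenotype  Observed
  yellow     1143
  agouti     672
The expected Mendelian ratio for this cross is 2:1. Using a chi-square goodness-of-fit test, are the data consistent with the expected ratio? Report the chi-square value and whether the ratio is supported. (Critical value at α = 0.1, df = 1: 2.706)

Under the 2:1 hypothesis (Σ ratio = 3, N = 1815):
  yellow: 1815 × 2/3 = 1210
  agouti: 1815 × 1/3 = 605
χ² = Σ (O − E)² / E
  yellow: (1143 − 1210)² / 1210 = 3.7099
  agouti: (672 − 605)² / 605 = 7.4198
χ² = 3.7099 + 7.4198 = 11.1297 ≈ 11.130
Degrees of freedom = 2 − 1 = 1; critical value at α = 0.1 is 2.706.
Since 11.130 > 2.706, we reject the null hypothesis — the data do not fit the 2:1 ratio.

11.130; not consistent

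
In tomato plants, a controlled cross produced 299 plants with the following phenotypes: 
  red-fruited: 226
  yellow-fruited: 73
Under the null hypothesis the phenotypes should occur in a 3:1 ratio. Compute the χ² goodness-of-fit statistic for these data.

The 3:1 ratio has 4 parts, so with N = 299 the expected counts are:
  red-fruited: 299 × 3/4 = 224.25
  yellow-fruited: 299 × 1/4 = 74.75
χ² = Σ (O − E)² / E
  red-fruited: (226 − 224.25)² / 224.25 = 0.0137
  yellow-fruited: (73 − 74.75)² / 74.75 = 0.0410
χ² = 0.0137 + 0.0410 = 0.0547 ≈ 0.055

0.055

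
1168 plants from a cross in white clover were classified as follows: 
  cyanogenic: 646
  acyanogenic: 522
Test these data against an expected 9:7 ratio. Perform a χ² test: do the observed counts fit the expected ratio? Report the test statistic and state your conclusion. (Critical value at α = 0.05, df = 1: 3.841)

Under the 9:7 hypothesis (Σ ratio = 16, N = 1168):
  cyanogenic: 1168 × 9/16 = 657
  acyanogenic: 1168 × 7/16 = 511
χ² = Σ (O − E)² / E
  cyanogenic: (646 − 657)² / 657 = 0.1842
  acyanogenic: (522 − 511)² / 511 = 0.2368
χ² = 0.1842 + 0.2368 = 0.421
Degrees of freedom = 2 − 1 = 1; critical value at α = 0.05 is 3.841.
Since 0.421 < 3.841, we fail to reject the null hypothesis — the data are consistent with the 9:7 ratio.

0.421; consistent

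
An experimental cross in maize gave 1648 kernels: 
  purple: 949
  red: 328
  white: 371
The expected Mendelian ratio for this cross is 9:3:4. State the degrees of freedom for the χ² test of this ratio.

2

A goodness-of-fit test with 3 phenotype classes has df = 3 − 1 = 2.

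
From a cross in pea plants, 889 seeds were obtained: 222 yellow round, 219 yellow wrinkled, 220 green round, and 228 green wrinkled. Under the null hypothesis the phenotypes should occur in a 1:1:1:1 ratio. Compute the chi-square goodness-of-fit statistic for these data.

Total ratio parts = 4. Expected numbers out of 889:
  yellow round: 889 × 1/4 = 222.25
  yellow wrinkled: 889 × 1/4 = 222.25
  green round: 889 × 1/4 = 222.25
  green wrinkled: 889 × 1/4 = 222.25
χ² = Σ (O − E)² / E
  yellow round: (222 − 222.25)² / 222.25 = 0.0003
  yellow wrinkled: (219 − 222.25)² / 222.25 = 0.0475
  green round: (220 − 222.25)² / 222.25 = 0.0228
  green wrinkled: (228 − 222.25)² / 222.25 = 0.1488
χ² = 0.0003 + 0.0475 + 0.0228 + 0.1488 = 0.2194 ≈ 0.219

0.219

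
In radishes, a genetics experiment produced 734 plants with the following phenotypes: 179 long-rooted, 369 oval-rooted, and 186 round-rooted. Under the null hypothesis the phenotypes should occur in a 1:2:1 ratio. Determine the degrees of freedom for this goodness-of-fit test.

2

A goodness-of-fit test with 3 phenotype classes has df = 3 − 1 = 2.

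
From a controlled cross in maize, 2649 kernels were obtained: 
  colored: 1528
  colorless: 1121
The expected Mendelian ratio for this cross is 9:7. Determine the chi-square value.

The 9:7 ratio has 16 parts, so with N = 2649 the expected counts are:
  colored: 2649 × 9/16 = 1490.0625
  colorless: 2649 × 7/16 = 1158.9375
χ² = Σ (O − E)² / E
  colored: (1528 − 1490.0625)² / 1490.0625 = 0.9659
  colorless: (1121 − 1158.9375)² / 1158.9375 = 1.2419
χ² = 0.9659 + 1.2419 = 2.2078 ≈ 2.208

2.208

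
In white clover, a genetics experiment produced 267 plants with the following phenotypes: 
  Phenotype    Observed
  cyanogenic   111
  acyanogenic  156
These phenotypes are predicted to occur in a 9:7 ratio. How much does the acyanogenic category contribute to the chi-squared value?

13.146

Total ratio parts = 16. Expected numbers out of 267:
  cyanogenic: 267 × 9/16 = 150.1875
  acyanogenic: 267 × 7/16 = 116.8125
Contribution of acyanogenic: (156 − 116.8125)² / 116.8125 = 13.1464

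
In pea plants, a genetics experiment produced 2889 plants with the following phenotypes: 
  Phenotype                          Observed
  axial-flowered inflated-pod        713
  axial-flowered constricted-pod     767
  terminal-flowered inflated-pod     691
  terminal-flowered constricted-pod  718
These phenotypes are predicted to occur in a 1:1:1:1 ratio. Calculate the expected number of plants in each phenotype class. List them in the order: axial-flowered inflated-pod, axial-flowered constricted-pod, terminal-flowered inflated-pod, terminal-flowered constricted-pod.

Under the 1:1:1:1 hypothesis (Σ ratio = 4, N = 2889):
  axial-flowered inflated-pod: 2889 × 1/4 = 722.25
  axial-flowered constricted-pod: 2889 × 1/4 = 722.25
  terminal-flowered inflated-pod: 2889 × 1/4 = 722.25
  terminal-flowered constricted-pod: 2889 × 1/4 = 722.25

722.25, 722.25, 722.25, 722.25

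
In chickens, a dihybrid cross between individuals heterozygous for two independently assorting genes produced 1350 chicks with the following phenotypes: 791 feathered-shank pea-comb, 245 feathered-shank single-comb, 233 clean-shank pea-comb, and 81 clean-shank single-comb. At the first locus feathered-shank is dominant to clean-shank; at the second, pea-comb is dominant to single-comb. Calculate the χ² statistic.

A dihybrid F₂ with independent assortment and complete dominance at both loci gives a 9:3:3:1 phenotypic ratio.
Total ratio parts = 16. Expected numbers out of 1350:
  feathered-shank pea-comb: 1350 × 9/16 = 759.375
  feathered-shank single-comb: 1350 × 3/16 = 253.125
  clean-shank pea-comb: 1350 × 3/16 = 253.125
  clean-shank single-comb: 1350 × 1/16 = 84.375
χ² = Σ (O − E)² / E
  feathered-shank pea-comb: (791 − 759.375)² / 759.375 = 1.3171
  feathered-shank single-comb: (245 − 253.125)² / 253.125 = 0.2608
  clean-shank pea-comb: (233 − 253.125)² / 253.125 = 1.6001
  clean-shank single-comb: (81 − 84.375)² / 84.375 = 0.1350
χ² = 1.3171 + 0.2608 + 1.6001 + 0.1350 = 3.313

3.313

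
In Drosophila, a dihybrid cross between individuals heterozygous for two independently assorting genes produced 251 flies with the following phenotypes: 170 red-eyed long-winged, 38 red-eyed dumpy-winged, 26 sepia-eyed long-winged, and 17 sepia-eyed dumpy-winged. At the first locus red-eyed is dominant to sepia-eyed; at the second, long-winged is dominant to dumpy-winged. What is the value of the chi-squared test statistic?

17.161

A dihybrid F₂ with independent assortment and complete dominance at both loci gives a 9:3:3:1 phenotypic ratio.
The 9:3:3:1 ratio has 16 parts, so with N = 251 the expected counts are:
  red-eyed long-winged: 251 × 9/16 = 141.1875
  red-eyed dumpy-winged: 251 × 3/16 = 47.0625
  sepia-eyed long-winged: 251 × 3/16 = 47.0625
  sepia-eyed dumpy-winged: 251 × 1/16 = 15.6875
χ² = Σ (O − E)² / E
  red-eyed long-winged: (170 − 141.1875)² / 141.1875 = 5.8798
  red-eyed dumpy-winged: (38 − 47.0625)² / 47.0625 = 1.7451
  sepia-eyed long-winged: (26 − 47.0625)² / 47.0625 = 9.4264
  sepia-eyed dumpy-winged: (17 − 15.6875)² / 15.6875 = 0.1098
χ² = 5.8798 + 1.7451 + 9.4264 + 0.1098 = 17.1611 ≈ 17.161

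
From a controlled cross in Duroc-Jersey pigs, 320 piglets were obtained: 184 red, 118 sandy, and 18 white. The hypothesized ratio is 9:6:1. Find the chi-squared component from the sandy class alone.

0.033

Under the 9:6:1 hypothesis (Σ ratio = 16, N = 320):
  red: 320 × 9/16 = 180
  sandy: 320 × 6/16 = 120
  white: 320 × 1/16 = 20
Contribution of sandy: (118 − 120)² / 120 = 0.0333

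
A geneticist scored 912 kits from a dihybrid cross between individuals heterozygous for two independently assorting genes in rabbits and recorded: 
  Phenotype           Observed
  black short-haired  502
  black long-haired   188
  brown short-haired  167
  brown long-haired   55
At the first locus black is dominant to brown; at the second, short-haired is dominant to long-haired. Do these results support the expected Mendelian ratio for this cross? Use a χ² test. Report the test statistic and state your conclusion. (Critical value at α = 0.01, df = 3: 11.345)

A dihybrid F₂ with independent assortment and complete dominance at both loci gives a 9:3:3:1 phenotypic ratio.
Under the 9:3:3:1 hypothesis (Σ ratio = 16, N = 912):
  black short-haired: 912 × 9/16 = 513
  black long-haired: 912 × 3/16 = 171
  brown short-haired: 912 × 3/16 = 171
  brown long-haired: 912 × 1/16 = 57
χ² = Σ (O − E)² / E
  black short-haired: (502 − 513)² / 513 = 0.2359
  black long-haired: (188 − 171)² / 171 = 1.6901
  brown short-haired: (167 − 171)² / 171 = 0.0936
  brown long-haired: (55 − 57)² / 57 = 0.0702
χ² = 0.2359 + 1.6901 + 0.0936 + 0.0702 = 2.0898 ≈ 2.090
Degrees of freedom = 4 − 1 = 3; critical value at α = 0.01 is 11.345.
Since 2.090 < 11.345, we fail to reject the null hypothesis — the data are consistent with the 9:3:3:1 ratio.

2.090; consistent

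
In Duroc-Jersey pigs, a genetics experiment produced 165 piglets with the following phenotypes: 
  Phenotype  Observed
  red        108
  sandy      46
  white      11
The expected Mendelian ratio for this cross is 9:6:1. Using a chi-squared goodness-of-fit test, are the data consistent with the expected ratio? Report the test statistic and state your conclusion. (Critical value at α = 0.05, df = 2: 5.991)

6.604; not consistent

Expected counts for N = 165 under a 9:6:1 ratio (total parts = 16):
  red: 165 × 9/16 = 92.8125
  sandy: 165 × 6/16 = 61.875
  white: 165 × 1/16 = 10.3125
χ² = Σ (O − E)² / E
  red: (108 − 92.8125)² / 92.8125 = 2.4852
  sandy: (46 − 61.875)² / 61.875 = 4.0730
  white: (11 − 10.3125)² / 10.3125 = 0.0458
χ² = 2.4852 + 4.0730 + 0.0458 = 6.604
Degrees of freedom = 3 − 1 = 2; critical value at α = 0.05 is 5.991.
Since 6.604 > 5.991, we reject the null hypothesis — the data do not fit the 9:6:1 ratio.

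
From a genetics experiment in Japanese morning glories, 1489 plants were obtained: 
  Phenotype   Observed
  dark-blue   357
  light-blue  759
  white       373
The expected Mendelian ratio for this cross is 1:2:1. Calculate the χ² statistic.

Expected counts for N = 1489 under a 1:2:1 ratio (total parts = 4):
  dark-blue: 1489 × 1/4 = 372.25
  light-blue: 1489 × 2/4 = 744.5
  white: 1489 × 1/4 = 372.25
χ² = Σ (O − E)² / E
  dark-blue: (357 − 372.25)² / 372.25 = 0.6247
  light-blue: (759 − 744.5)² / 744.5 = 0.2824
  white: (373 − 372.25)² / 372.25 = 0.0015
χ² = 0.6247 + 0.2824 + 0.0015 = 0.9086 ≈ 0.909

0.909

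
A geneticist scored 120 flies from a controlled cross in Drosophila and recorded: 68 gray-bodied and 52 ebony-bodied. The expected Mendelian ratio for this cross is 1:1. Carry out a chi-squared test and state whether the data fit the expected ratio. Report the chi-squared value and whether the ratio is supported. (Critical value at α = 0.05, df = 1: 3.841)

2.133; consistent

Total ratio parts = 2. Expected numbers out of 120:
  gray-bodied: 120 × 1/2 = 60
  ebony-bodied: 120 × 1/2 = 60
χ² = Σ (O − E)² / E
  gray-bodied: (68 − 60)² / 60 = 1.0667
  ebony-bodied: (52 − 60)² / 60 = 1.0667
χ² = 1.0667 + 1.0667 = 2.1334 ≈ 2.133
Degrees of freedom = 2 − 1 = 1; critical value at α = 0.05 is 3.841.
Since 2.133 < 3.841, we fail to reject the null hypothesis — the data are consistent with the 1:1 ratio.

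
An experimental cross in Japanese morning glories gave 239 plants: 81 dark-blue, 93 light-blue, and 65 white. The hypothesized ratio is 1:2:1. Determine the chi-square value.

Under the 1:2:1 hypothesis (Σ ratio = 4, N = 239):
  dark-blue: 239 × 1/4 = 59.75
  light-blue: 239 × 2/4 = 119.5
  white: 239 × 1/4 = 59.75
χ² = Σ (O − E)² / E
  dark-blue: (81 − 59.75)² / 59.75 = 7.5575
  light-blue: (93 − 119.5)² / 119.5 = 5.8766
  white: (65 − 59.75)² / 59.75 = 0.4613
χ² = 7.5575 + 5.8766 + 0.4613 = 13.8954 ≈ 13.895

13.895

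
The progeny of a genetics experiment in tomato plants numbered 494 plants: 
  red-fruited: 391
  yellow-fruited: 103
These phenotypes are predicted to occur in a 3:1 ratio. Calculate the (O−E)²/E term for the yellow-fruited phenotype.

3.403

The 3:1 ratio has 4 parts, so with N = 494 the expected counts are:
  red-fruited: 494 × 3/4 = 370.5
  yellow-fruited: 494 × 1/4 = 123.5
Contribution of yellow-fruited: (103 − 123.5)² / 123.5 = 3.4028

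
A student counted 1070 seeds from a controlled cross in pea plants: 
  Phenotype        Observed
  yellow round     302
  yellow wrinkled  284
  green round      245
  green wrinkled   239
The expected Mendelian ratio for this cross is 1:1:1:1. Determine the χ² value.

10.396

Total ratio parts = 4. Expected numbers out of 1070:
  yellow round: 1070 × 1/4 = 267.5
  yellow wrinkled: 1070 × 1/4 = 267.5
  green round: 1070 × 1/4 = 267.5
  green wrinkled: 1070 × 1/4 = 267.5
χ² = Σ (O − E)² / E
  yellow round: (302 − 267.5)² / 267.5 = 4.4495
  yellow wrinkled: (284 − 267.5)² / 267.5 = 1.0178
  green round: (245 − 267.5)² / 267.5 = 1.8925
  green wrinkled: (239 − 267.5)² / 267.5 = 3.0364
χ² = 4.4495 + 1.0178 + 1.8925 + 3.0364 = 10.3962 ≈ 10.396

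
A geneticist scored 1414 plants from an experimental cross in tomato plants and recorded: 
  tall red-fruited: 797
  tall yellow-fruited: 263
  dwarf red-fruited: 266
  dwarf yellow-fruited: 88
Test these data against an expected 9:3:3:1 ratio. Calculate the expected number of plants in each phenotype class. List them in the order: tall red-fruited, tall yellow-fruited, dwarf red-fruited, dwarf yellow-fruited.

795.375, 265.125, 265.125, 88.375

Under the 9:3:3:1 hypothesis (Σ ratio = 16, N = 1414):
  tall red-fruited: 1414 × 9/16 = 795.375
  tall yellow-fruited: 1414 × 3/16 = 265.125
  dwarf red-fruited: 1414 × 3/16 = 265.125
  dwarf yellow-fruited: 1414 × 1/16 = 88.375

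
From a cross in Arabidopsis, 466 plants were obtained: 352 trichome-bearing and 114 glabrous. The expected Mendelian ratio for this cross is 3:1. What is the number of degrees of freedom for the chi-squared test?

A goodness-of-fit test with 2 phenotype classes has df = 2 − 1 = 1.

1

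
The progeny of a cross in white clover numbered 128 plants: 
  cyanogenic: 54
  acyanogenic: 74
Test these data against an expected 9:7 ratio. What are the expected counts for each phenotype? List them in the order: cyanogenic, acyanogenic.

72, 56

Total ratio parts = 16. Expected numbers out of 128:
  cyanogenic: 128 × 9/16 = 72
  acyanogenic: 128 × 7/16 = 56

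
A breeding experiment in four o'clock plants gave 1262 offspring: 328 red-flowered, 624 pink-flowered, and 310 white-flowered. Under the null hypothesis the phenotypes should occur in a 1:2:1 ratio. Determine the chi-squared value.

Total ratio parts = 4. Expected numbers out of 1262:
  red-flowered: 1262 × 1/4 = 315.5
  pink-flowered: 1262 × 2/4 = 631
  white-flowered: 1262 × 1/4 = 315.5
χ² = Σ (O − E)² / E
  red-flowered: (328 − 315.5)² / 315.5 = 0.4952
  pink-flowered: (624 − 631)² / 631 = 0.0777
  white-flowered: (310 − 315.5)² / 315.5 = 0.0959
χ² = 0.4952 + 0.0777 + 0.0959 = 0.6688 ≈ 0.669

0.669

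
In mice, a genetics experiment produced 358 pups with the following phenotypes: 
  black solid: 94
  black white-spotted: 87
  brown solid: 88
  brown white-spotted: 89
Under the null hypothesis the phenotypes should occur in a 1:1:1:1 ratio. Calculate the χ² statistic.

Under the 1:1:1:1 hypothesis (Σ ratio = 4, N = 358):
  black solid: 358 × 1/4 = 89.5
  black white-spotted: 358 × 1/4 = 89.5
  brown solid: 358 × 1/4 = 89.5
  brown white-spotted: 358 × 1/4 = 89.5
χ² = Σ (O − E)² / E
  black solid: (94 − 89.5)² / 89.5 = 0.2263
  black white-spotted: (87 − 89.5)² / 89.5 = 0.0698
  brown solid: (88 − 89.5)² / 89.5 = 0.0251
  brown white-spotted: (89 − 89.5)² / 89.5 = 0.0028
χ² = 0.2263 + 0.0698 + 0.0251 + 0.0028 = 0.324

0.324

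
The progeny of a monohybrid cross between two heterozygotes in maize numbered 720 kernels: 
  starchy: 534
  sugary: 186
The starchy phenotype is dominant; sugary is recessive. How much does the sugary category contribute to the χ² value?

0.200

For a monohybrid cross between heterozygotes with complete dominance, the expected phenotypic ratio is 3:1.
The 3:1 ratio has 4 parts, so with N = 720 the expected counts are:
  starchy: 720 × 3/4 = 540
  sugary: 720 × 1/4 = 180
Contribution of sugary: (186 − 180)² / 180 = 0.2000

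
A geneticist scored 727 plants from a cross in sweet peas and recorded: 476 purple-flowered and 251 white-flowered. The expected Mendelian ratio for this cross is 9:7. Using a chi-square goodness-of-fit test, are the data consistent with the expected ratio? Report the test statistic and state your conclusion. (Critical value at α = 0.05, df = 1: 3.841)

25.138; not consistent

Expected counts for N = 727 under a 9:7 ratio (total parts = 16):
  purple-flowered: 727 × 9/16 = 408.9375
  white-flowered: 727 × 7/16 = 318.0625
χ² = Σ (O − E)² / E
  purple-flowered: (476 − 408.9375)² / 408.9375 = 10.9977
  white-flowered: (251 − 318.0625)² / 318.0625 = 14.1399
χ² = 10.9977 + 14.1399 = 25.1376 ≈ 25.138
Degrees of freedom = 2 − 1 = 1; critical value at α = 0.05 is 3.841.
Since 25.138 > 3.841, we reject the null hypothesis — the data do not fit the 9:7 ratio.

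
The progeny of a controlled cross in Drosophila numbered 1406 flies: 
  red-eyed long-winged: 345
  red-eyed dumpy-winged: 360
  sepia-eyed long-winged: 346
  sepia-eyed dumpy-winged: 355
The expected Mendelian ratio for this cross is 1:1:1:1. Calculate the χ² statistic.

The 1:1:1:1 ratio has 4 parts, so with N = 1406 the expected counts are:
  red-eyed long-winged: 1406 × 1/4 = 351.5
  red-eyed dumpy-winged: 1406 × 1/4 = 351.5
  sepia-eyed long-winged: 1406 × 1/4 = 351.5
  sepia-eyed dumpy-winged: 1406 × 1/4 = 351.5
χ² = Σ (O − E)² / E
  red-eyed long-winged: (345 − 351.5)² / 351.5 = 0.1202
  red-eyed dumpy-winged: (360 − 351.5)² / 351.5 = 0.2055
  sepia-eyed long-winged: (346 − 351.5)² / 351.5 = 0.0861
  sepia-eyed dumpy-winged: (355 − 351.5)² / 351.5 = 0.0349
χ² = 0.1202 + 0.2055 + 0.0861 + 0.0349 = 0.4467 ≈ 0.447

0.447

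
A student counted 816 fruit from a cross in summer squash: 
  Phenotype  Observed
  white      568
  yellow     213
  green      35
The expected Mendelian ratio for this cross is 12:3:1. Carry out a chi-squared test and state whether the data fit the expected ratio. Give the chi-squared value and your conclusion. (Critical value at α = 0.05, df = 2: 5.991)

Total ratio parts = 16. Expected numbers out of 816:
  white: 816 × 12/16 = 612
  yellow: 816 × 3/16 = 153
  green: 816 × 1/16 = 51
χ² = Σ (O − E)² / E
  white: (568 − 612)² / 612 = 3.1634
  yellow: (213 − 153)² / 153 = 23.5294
  green: (35 − 51)² / 51 = 5.0196
χ² = 3.1634 + 23.5294 + 5.0196 = 31.7124 ≈ 31.712
Degrees of freedom = 3 − 1 = 2; critical value at α = 0.05 is 5.991.
Since 31.712 > 5.991, we reject the null hypothesis — the data do not fit the 12:3:1 ratio.

31.712; not consistent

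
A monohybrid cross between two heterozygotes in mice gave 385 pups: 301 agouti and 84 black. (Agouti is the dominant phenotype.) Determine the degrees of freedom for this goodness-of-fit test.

1

For a monohybrid cross between heterozygotes with complete dominance, the expected phenotypic ratio is 3:1.
A goodness-of-fit test with 2 phenotype classes has df = 2 − 1 = 1.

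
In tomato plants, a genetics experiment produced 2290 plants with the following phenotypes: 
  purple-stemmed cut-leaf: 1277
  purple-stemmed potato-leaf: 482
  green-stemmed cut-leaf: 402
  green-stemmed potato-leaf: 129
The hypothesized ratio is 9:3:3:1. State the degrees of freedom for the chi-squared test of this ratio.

3

A goodness-of-fit test with 4 phenotype classes has df = 4 − 1 = 3.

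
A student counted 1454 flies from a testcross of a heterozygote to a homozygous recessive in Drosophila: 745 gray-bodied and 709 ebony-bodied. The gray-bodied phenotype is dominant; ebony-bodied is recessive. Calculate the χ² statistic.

A testcross of a heterozygote (Aa × aa) gives a 1:1 phenotypic ratio.
The 1:1 ratio has 2 parts, so with N = 1454 the expected counts are:
  gray-bodied: 1454 × 1/2 = 727
  ebony-bodied: 1454 × 1/2 = 727
χ² = Σ (O − E)² / E
  gray-bodied: (745 − 727)² / 727 = 0.4457
  ebony-bodied: (709 − 727)² / 727 = 0.4457
χ² = 0.4457 + 0.4457 = 0.8914 ≈ 0.891

0.891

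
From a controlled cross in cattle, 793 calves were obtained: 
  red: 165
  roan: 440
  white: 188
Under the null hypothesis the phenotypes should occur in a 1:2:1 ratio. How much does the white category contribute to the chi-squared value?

0.530

Total ratio parts = 4. Expected numbers out of 793:
  red: 793 × 1/4 = 198.25
  roan: 793 × 2/4 = 396.5
  white: 793 × 1/4 = 198.25
Contribution of white: (188 − 198.25)² / 198.25 = 0.5299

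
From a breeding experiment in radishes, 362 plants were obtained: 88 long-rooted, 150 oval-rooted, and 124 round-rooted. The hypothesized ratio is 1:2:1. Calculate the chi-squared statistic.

17.779

Expected counts for N = 362 under a 1:2:1 ratio (total parts = 4):
  long-rooted: 362 × 1/4 = 90.5
  oval-rooted: 362 × 2/4 = 181
  round-rooted: 362 × 1/4 = 90.5
χ² = Σ (O − E)² / E
  long-rooted: (88 − 90.5)² / 90.5 = 0.0691
  oval-rooted: (150 − 181)² / 181 = 5.3094
  round-rooted: (124 − 90.5)² / 90.5 = 12.4006
χ² = 0.0691 + 5.3094 + 12.4006 = 17.7791 ≈ 17.779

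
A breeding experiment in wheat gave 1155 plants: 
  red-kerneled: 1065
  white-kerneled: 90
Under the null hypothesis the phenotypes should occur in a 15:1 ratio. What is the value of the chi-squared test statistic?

Total ratio parts = 16. Expected numbers out of 1155:
  red-kerneled: 1155 × 15/16 = 1082.8125
  white-kerneled: 1155 × 1/16 = 72.1875
χ² = Σ (O − E)² / E
  red-kerneled: (1065 − 1082.8125)² / 1082.8125 = 0.2930
  white-kerneled: (90 − 72.1875)² / 72.1875 = 4.3953
χ² = 0.2930 + 4.3953 = 4.6883 ≈ 4.688

4.688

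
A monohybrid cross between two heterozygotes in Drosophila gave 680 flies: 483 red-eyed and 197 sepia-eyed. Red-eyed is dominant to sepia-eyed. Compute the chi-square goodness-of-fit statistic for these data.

For a monohybrid cross between heterozygotes with complete dominance, the expected phenotypic ratio is 3:1.
Expected counts for N = 680 under a 3:1 ratio (total parts = 4):
  red-eyed: 680 × 3/4 = 510
  sepia-eyed: 680 × 1/4 = 170
χ² = Σ (O − E)² / E
  red-eyed: (483 − 510)² / 510 = 1.4294
  sepia-eyed: (197 − 170)² / 170 = 4.2882
χ² = 1.4294 + 4.2882 = 5.7176 ≈ 5.718

5.718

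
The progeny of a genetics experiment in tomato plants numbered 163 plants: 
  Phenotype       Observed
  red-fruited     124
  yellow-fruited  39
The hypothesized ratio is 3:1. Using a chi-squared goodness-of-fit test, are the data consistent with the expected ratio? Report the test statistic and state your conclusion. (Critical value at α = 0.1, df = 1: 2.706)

0.100; consistent

Expected counts for N = 163 under a 3:1 ratio (total parts = 4):
  red-fruited: 163 × 3/4 = 122.25
  yellow-fruited: 163 × 1/4 = 40.75
χ² = Σ (O − E)² / E
  red-fruited: (124 − 122.25)² / 122.25 = 0.0251
  yellow-fruited: (39 − 40.75)² / 40.75 = 0.0752
χ² = 0.0251 + 0.0752 = 0.1003 ≈ 0.100
Degrees of freedom = 2 − 1 = 1; critical value at α = 0.1 is 2.706.
Since 0.100 < 2.706, we fail to reject the null hypothesis — the data are consistent with the 3:1 ratio.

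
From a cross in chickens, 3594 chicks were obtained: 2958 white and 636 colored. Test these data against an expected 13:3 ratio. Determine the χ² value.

2.620

The 13:3 ratio has 16 parts, so with N = 3594 the expected counts are:
  white: 3594 × 13/16 = 2920.125
  colored: 3594 × 3/16 = 673.875
χ² = Σ (O − E)² / E
  white: (2958 − 2920.125)² / 2920.125 = 0.4913
  colored: (636 − 673.875)² / 673.875 = 2.1288
χ² = 0.4913 + 2.1288 = 2.6201 ≈ 2.620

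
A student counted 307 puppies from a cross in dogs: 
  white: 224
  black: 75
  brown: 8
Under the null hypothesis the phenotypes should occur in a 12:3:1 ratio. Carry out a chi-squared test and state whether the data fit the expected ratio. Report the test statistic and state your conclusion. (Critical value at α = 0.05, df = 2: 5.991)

11.975; not consistent

The 12:3:1 ratio has 16 parts, so with N = 307 the expected counts are:
  white: 307 × 12/16 = 230.25
  black: 307 × 3/16 = 57.5625
  brown: 307 × 1/16 = 19.1875
χ² = Σ (O − E)² / E
  white: (224 − 230.25)² / 230.25 = 0.1697
  black: (75 − 57.5625)² / 57.5625 = 5.2824
  brown: (8 − 19.1875)² / 19.1875 = 6.5230
χ² = 0.1697 + 5.2824 + 6.5230 = 11.9751 ≈ 11.975
Degrees of freedom = 3 − 1 = 2; critical value at α = 0.05 is 5.991.
Since 11.975 > 5.991, we reject the null hypothesis — the data do not fit the 12:3:1 ratio.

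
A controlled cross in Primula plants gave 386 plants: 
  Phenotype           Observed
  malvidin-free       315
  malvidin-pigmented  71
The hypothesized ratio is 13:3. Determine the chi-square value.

0.032

The 13:3 ratio has 16 parts, so with N = 386 the expected counts are:
  malvidin-free: 386 × 13/16 = 313.625
  malvidin-pigmented: 386 × 3/16 = 72.375
χ² = Σ (O − E)² / E
  malvidin-free: (315 − 313.625)² / 313.625 = 0.0060
  malvidin-pigmented: (71 − 72.375)² / 72.375 = 0.0261
χ² = 0.0060 + 0.0261 = 0.0321 ≈ 0.032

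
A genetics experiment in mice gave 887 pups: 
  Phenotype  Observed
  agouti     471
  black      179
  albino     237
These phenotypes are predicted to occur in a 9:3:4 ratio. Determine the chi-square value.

Under the 9:3:4 hypothesis (Σ ratio = 16, N = 887):
  agouti: 887 × 9/16 = 498.9375
  black: 887 × 3/16 = 166.3125
  albino: 887 × 4/16 = 221.75
χ² = Σ (O − E)² / E
  agouti: (471 − 498.9375)² / 498.9375 = 1.5643
  black: (179 − 166.3125)² / 166.3125 = 0.9679
  albino: (237 − 221.75)² / 221.75 = 1.0488
χ² = 1.5643 + 0.9679 + 1.0488 = 3.581

3.581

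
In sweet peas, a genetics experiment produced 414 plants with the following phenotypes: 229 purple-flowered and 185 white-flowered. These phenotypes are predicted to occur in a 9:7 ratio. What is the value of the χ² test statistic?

Expected counts for N = 414 under a 9:7 ratio (total parts = 16):
  purple-flowered: 414 × 9/16 = 232.875
  white-flowered: 414 × 7/16 = 181.125
χ² = Σ (O − E)² / E
  purple-flowered: (229 − 232.875)² / 232.875 = 0.0645
  white-flowered: (185 − 181.125)² / 181.125 = 0.0829
χ² = 0.0645 + 0.0829 = 0.1474 ≈ 0.147

0.147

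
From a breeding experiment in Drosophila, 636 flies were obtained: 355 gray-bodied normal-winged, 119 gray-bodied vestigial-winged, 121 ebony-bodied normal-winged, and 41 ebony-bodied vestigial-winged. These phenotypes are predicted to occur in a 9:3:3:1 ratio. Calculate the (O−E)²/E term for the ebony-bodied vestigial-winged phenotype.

Total ratio parts = 16. Expected numbers out of 636:
  gray-bodied normal-winged: 636 × 9/16 = 357.75
  gray-bodied vestigial-winged: 636 × 3/16 = 119.25
  ebony-bodied normal-winged: 636 × 3/16 = 119.25
  ebony-bodied vestigial-winged: 636 × 1/16 = 39.75
Contribution of ebony-bodied vestigial-winged: (41 − 39.75)² / 39.75 = 0.0393

0.039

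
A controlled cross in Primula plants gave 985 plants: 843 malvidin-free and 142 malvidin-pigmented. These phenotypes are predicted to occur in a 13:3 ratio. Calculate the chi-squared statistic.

Total ratio parts = 16. Expected numbers out of 985:
  malvidin-free: 985 × 13/16 = 800.3125
  malvidin-pigmented: 985 × 3/16 = 184.6875
χ² = Σ (O − E)² / E
  malvidin-free: (843 − 800.3125)² / 800.3125 = 2.2769
  malvidin-pigmented: (142 − 184.6875)² / 184.6875 = 9.8665
χ² = 2.2769 + 9.8665 = 12.1434 ≈ 12.143

12.143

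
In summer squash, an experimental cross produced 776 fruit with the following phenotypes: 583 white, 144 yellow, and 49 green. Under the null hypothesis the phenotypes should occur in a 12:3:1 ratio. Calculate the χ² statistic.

Under the 12:3:1 hypothesis (Σ ratio = 16, N = 776):
  white: 776 × 12/16 = 582
  yellow: 776 × 3/16 = 145.5
  green: 776 × 1/16 = 48.5
χ² = Σ (O − E)² / E
  white: (583 − 582)² / 582 = 0.0017
  yellow: (144 − 145.5)² / 145.5 = 0.0155
  green: (49 − 48.5)² / 48.5 = 0.0052
χ² = 0.0017 + 0.0155 + 0.0052 = 0.0224 ≈ 0.022

0.022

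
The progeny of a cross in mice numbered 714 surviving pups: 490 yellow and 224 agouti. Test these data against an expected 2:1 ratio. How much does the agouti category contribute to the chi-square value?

0.824

The 2:1 ratio has 3 parts, so with N = 714 the expected counts are:
  yellow: 714 × 2/3 = 476
  agouti: 714 × 1/3 = 238
Contribution of agouti: (224 − 238)² / 238 = 0.8235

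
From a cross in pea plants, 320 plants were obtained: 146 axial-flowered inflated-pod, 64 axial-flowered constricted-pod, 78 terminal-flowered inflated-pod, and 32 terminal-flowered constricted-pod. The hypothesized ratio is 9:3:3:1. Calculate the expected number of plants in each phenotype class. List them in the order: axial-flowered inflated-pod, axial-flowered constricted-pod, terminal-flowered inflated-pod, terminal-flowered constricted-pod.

Expected counts for N = 320 under a 9:3:3:1 ratio (total parts = 16):
  axial-flowered inflated-pod: 320 × 9/16 = 180
  axial-flowered constricted-pod: 320 × 3/16 = 60
  terminal-flowered inflated-pod: 320 × 3/16 = 60
  terminal-flowered constricted-pod: 320 × 1/16 = 20

180, 60, 60, 20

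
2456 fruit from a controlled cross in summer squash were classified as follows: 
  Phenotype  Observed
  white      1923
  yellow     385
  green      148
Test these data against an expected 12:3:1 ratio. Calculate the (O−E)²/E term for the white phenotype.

3.562

Under the 12:3:1 hypothesis (Σ ratio = 16, N = 2456):
  white: 2456 × 12/16 = 1842
  yellow: 2456 × 3/16 = 460.5
  green: 2456 × 1/16 = 153.5
Contribution of white: (1923 − 1842)² / 1842 = 3.5619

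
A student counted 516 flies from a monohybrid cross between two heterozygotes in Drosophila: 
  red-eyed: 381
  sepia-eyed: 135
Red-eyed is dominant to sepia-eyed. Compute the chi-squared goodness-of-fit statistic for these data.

For a monohybrid cross between heterozygotes with complete dominance, the expected phenotypic ratio is 3:1.
Total ratio parts = 4. Expected numbers out of 516:
  red-eyed: 516 × 3/4 = 387
  sepia-eyed: 516 × 1/4 = 129
χ² = Σ (O − E)² / E
  red-eyed: (381 − 387)² / 387 = 0.0930
  sepia-eyed: (135 − 129)² / 129 = 0.2791
χ² = 0.0930 + 0.2791 = 0.3721 ≈ 0.372

0.372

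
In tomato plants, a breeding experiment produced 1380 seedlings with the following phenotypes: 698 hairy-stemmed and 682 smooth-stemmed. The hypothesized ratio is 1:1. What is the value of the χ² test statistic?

0.186

Under the 1:1 hypothesis (Σ ratio = 2, N = 1380):
  hairy-stemmed: 1380 × 1/2 = 690
  smooth-stemmed: 1380 × 1/2 = 690
χ² = Σ (O − E)² / E
  hairy-stemmed: (698 − 690)² / 690 = 0.0928
  smooth-stemmed: (682 − 690)² / 690 = 0.0928
χ² = 0.0928 + 0.0928 = 0.1856 ≈ 0.186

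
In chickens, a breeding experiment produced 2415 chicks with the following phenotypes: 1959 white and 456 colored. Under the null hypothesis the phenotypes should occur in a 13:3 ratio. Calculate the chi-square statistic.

0.028

Under the 13:3 hypothesis (Σ ratio = 16, N = 2415):
  white: 2415 × 13/16 = 1962.1875
  colored: 2415 × 3/16 = 452.8125
χ² = Σ (O − E)² / E
  white: (1959 − 1962.1875)² / 1962.1875 = 0.0052
  colored: (456 − 452.8125)² / 452.8125 = 0.0224
χ² = 0.0052 + 0.0224 = 0.0276 ≈ 0.028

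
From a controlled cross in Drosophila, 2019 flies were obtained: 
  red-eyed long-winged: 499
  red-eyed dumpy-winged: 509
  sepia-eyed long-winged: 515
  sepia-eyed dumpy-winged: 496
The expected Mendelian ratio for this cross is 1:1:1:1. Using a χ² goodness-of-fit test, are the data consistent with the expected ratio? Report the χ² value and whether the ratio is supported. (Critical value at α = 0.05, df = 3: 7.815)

Expected counts for N = 2019 under a 1:1:1:1 ratio (total parts = 4):
  red-eyed long-winged: 2019 × 1/4 = 504.75
  red-eyed dumpy-winged: 2019 × 1/4 = 504.75
  sepia-eyed long-winged: 2019 × 1/4 = 504.75
  sepia-eyed dumpy-winged: 2019 × 1/4 = 504.75
χ² = Σ (O − E)² / E
  red-eyed long-winged: (499 − 504.75)² / 504.75 = 0.0655
  red-eyed dumpy-winged: (509 − 504.75)² / 504.75 = 0.0358
  sepia-eyed long-winged: (515 − 504.75)² / 504.75 = 0.2081
  sepia-eyed dumpy-winged: (496 − 504.75)² / 504.75 = 0.1517
χ² = 0.0655 + 0.0358 + 0.2081 + 0.1517 = 0.4611 ≈ 0.461
Degrees of freedom = 4 − 1 = 3; critical value at α = 0.05 is 7.815.
Since 0.461 < 7.815, we fail to reject the null hypothesis — the data are consistent with the 1:1:1:1 ratio.

0.461; consistent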